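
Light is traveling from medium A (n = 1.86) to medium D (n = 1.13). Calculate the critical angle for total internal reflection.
θc = arcsin(n₂/n₁) = 37.41°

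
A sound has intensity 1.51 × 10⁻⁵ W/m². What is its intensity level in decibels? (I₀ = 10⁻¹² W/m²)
β = 10·log₁₀(I/I₀) = 71.79 dB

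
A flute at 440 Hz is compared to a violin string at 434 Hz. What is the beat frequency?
6 Hz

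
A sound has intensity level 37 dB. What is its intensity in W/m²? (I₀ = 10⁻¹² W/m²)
I = I₀·10^(β/10) = 5.01 × 10⁻⁹ W/m²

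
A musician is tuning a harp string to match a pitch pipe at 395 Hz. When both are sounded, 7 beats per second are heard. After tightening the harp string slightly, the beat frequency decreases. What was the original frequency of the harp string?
388 Hz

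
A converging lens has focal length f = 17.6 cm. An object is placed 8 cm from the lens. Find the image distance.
1/di = 1/f − 1/do → di = -14.67 cm (virtual image)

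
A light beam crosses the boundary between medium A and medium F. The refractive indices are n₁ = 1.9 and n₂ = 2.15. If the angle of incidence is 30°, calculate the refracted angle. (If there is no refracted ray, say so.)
sin θ₂ = (n₁/n₂)·sin θ₁ = 0.4419 → θ₂ = 26.22°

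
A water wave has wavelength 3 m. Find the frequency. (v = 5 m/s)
f = v/λ = 1.667 Hz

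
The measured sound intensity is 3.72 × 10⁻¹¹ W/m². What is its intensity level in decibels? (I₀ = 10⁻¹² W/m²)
β = 10·log₁₀(I/I₀) = 15.71 dB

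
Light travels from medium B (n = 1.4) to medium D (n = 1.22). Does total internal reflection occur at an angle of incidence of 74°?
θc = arcsin(n₂/n₁) = 60.63°; 74° > θc, so yes — total internal reflection.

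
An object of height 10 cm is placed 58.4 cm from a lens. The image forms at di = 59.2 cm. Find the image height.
hi = (-di/do) × ho = -10.14 cm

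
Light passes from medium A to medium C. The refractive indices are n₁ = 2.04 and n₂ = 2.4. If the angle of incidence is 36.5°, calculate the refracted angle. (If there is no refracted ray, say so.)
sin θ₂ = (n₁/n₂)·sin θ₁ = 0.5056 → θ₂ = 30.37°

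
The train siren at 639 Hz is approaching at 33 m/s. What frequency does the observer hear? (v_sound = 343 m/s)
f_obs = f·v/(v − v_s) = 707 Hz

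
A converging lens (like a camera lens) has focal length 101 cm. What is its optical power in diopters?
P = 1/f = 0.9901 D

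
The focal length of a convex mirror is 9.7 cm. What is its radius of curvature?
R = 2|f| = 19.4 cm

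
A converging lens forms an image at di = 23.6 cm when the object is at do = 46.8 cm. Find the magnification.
M = −di/do = -0.5043 (inverted image)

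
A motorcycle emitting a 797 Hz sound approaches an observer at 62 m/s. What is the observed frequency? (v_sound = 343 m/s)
f_obs = f·v/(v − v_s) = 972.9 Hz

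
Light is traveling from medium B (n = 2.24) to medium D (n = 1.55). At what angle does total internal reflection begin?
θc = arcsin(n₂/n₁) = 43.79°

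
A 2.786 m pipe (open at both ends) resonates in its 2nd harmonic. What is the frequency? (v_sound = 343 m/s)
fₙ = nv/(2L) = 123.1 Hz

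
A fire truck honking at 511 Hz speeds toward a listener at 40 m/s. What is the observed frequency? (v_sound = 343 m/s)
f_obs = f·v/(v − v_s) = 578.5 Hz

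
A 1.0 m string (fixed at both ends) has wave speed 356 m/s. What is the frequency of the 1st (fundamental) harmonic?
fₙ = nv/(2L) = 178 Hz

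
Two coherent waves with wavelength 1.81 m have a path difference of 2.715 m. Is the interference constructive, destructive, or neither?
destructive — path difference = 1.5λ, an odd multiple of λ/2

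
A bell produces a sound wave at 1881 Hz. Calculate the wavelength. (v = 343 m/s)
λ = v/f = 0.1823 m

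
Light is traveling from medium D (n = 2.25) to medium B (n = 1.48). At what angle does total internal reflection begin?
θc = arcsin(n₂/n₁) = 41.13°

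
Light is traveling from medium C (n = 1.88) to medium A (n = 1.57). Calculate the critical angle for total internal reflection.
θc = arcsin(n₂/n₁) = 56.63°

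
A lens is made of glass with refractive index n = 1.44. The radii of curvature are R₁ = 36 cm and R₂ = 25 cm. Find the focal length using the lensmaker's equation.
1/f = (n − 1)(1/R₁ − 1/R₂) → f = -186 cm (diverging lens)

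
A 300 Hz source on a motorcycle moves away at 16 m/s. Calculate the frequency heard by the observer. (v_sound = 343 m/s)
f_obs = f·v/(v + v_s) = 286.6 Hz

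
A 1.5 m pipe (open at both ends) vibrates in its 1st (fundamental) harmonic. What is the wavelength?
λₙ = 2L/n = 3 m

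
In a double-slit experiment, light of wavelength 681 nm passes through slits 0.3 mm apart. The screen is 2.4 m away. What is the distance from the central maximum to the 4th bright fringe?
y = mλL/d = 21.79 mm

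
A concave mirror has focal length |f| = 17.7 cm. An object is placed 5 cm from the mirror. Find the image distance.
f = +17.7 cm (concave); 1/di = 1/f − 1/do → di = -6.969 cm (virtual image, behind mirror)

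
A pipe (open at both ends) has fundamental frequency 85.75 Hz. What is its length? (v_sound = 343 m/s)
L = v/(2f₁) = 2 m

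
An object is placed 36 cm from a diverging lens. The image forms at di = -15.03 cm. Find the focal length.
1/f = 1/do + 1/di → f = -25.8 cm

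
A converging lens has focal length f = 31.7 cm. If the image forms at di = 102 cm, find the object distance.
1/do = 1/f − 1/di → do = 45.99 cm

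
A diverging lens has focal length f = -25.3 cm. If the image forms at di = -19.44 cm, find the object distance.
1/do = 1/f − 1/di → do = 83.93 cm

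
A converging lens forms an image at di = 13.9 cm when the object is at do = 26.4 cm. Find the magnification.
M = −di/do = -0.5265 (inverted image)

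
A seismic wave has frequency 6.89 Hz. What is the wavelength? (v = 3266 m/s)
λ = v/f = 474 m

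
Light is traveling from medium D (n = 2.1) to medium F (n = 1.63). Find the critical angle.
θc = arcsin(n₂/n₁) = 50.91°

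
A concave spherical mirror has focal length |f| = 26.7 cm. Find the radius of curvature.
R = 2|f| = 53.4 cm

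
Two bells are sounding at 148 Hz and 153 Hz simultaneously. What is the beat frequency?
5 Hz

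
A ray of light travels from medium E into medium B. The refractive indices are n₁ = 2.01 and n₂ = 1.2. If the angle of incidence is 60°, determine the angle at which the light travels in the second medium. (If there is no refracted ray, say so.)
sin θ₂ = (n₁/n₂)·sin θ₁ = 1.451 > 1, so there is no refracted ray — the light undergoes total internal reflection.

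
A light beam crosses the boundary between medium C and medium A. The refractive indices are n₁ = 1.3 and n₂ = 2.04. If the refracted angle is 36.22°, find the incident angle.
sin θ₁ = (n₂/n₁)·sin θ₂ → θ₁ = 68.01°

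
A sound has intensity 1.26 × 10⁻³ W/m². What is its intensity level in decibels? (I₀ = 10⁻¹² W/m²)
β = 10·log₁₀(I/I₀) = 91 dB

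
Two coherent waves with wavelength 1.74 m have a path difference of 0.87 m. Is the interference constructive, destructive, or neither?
destructive — path difference = 0.5λ, an odd multiple of λ/2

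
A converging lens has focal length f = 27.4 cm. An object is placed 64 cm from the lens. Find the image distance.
1/di = 1/f − 1/do → di = 47.91 cm (real image)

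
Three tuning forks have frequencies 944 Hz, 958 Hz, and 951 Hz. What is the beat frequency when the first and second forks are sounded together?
14 Hz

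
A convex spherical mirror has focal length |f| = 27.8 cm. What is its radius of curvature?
R = 2|f| = 55.6 cm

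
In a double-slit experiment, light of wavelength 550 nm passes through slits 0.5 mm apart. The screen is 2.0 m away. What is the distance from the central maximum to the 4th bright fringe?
y = mλL/d = 8.8 mm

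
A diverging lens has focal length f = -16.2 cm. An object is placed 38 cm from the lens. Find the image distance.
1/di = 1/f − 1/do → di = -11.36 cm (virtual image)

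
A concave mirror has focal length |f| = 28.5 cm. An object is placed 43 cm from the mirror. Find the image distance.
f = +28.5 cm (concave); 1/di = 1/f − 1/do → di = 84.52 cm (real image, in front of mirror)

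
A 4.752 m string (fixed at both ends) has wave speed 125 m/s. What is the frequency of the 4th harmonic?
fₙ = nv/(2L) = 52.61 Hz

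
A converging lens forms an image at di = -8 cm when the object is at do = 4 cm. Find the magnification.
M = −di/do = 2 (upright image)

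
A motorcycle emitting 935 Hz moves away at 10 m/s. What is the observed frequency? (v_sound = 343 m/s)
f_obs = f·v/(v + v_s) = 908.5 Hz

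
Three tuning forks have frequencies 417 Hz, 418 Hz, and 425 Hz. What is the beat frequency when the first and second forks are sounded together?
1 Hz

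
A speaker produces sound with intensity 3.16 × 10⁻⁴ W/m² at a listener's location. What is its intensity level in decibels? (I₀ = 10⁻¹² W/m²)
β = 10·log₁₀(I/I₀) = 85 dB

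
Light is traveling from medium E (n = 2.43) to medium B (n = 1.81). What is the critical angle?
θc = arcsin(n₂/n₁) = 48.15°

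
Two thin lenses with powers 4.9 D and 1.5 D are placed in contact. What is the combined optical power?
P_total = P₁ + P₂ = 6.4 D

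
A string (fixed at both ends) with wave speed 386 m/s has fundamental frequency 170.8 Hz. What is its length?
L = v/(2f₁) = 1.13 m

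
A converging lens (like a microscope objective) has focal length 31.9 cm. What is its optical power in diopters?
P = 1/f = 3.135 D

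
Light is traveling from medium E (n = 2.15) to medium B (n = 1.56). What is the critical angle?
θc = arcsin(n₂/n₁) = 46.52°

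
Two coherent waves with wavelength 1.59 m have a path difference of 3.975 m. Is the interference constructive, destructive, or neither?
destructive — path difference = 2.5λ, an odd multiple of λ/2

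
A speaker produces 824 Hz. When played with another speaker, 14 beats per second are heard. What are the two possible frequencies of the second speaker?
f₂ = 824 ± 14 Hz → 838 Hz or 810 Hz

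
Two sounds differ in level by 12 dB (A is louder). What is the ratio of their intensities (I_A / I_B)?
I_A/I_B = 10^(Δβ/10) = 15.85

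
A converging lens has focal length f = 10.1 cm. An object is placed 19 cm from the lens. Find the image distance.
1/di = 1/f − 1/do → di = 21.56 cm (real image)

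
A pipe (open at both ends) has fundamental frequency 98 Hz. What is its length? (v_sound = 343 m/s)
L = v/(2f₁) = 1.75 m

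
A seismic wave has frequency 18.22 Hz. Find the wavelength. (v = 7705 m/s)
λ = v/f = 422.9 m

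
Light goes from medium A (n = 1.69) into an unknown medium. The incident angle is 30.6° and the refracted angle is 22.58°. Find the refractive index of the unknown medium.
n₂ = n₁·sin θ₁ / sin θ₂ = 2.24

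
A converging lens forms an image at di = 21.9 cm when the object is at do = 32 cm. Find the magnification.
M = −di/do = -0.6844 (inverted image)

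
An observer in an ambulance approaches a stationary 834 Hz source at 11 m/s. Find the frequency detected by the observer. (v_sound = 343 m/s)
f_obs = f·(v + v_o)/v = 860.7 Hz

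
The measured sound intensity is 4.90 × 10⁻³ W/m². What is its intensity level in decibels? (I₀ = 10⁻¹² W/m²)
β = 10·log₁₀(I/I₀) = 96.9 dB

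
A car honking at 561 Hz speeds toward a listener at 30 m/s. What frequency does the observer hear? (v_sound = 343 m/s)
f_obs = f·v/(v − v_s) = 614.8 Hz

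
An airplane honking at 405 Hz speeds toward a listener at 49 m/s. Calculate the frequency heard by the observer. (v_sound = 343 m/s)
f_obs = f·v/(v − v_s) = 472.5 Hz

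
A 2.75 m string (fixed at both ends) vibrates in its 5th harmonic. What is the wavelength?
λₙ = 2L/n = 1.1 m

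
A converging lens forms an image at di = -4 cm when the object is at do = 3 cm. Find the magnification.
M = −di/do = 1.333 (upright image)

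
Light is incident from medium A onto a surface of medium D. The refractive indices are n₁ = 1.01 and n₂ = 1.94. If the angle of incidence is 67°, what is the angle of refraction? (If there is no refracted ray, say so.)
sin θ₂ = (n₁/n₂)·sin θ₁ = 0.4792 → θ₂ = 28.64°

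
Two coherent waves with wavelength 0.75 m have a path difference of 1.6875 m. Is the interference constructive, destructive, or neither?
neither (partial) — path difference = 2.25λ, neither a whole number of wavelengths nor an odd multiple of λ/2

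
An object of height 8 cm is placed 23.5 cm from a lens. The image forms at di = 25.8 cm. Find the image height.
hi = (-di/do) × ho = -8.783 cm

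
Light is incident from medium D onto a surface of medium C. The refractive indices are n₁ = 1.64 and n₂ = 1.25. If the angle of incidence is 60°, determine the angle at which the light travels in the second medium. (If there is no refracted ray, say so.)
sin θ₂ = (n₁/n₂)·sin θ₁ = 1.136 > 1, so there is no refracted ray — the light undergoes total internal reflection.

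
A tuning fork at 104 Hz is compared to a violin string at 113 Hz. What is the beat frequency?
9 Hz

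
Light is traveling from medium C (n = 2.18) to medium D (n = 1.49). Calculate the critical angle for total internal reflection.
θc = arcsin(n₂/n₁) = 43.12°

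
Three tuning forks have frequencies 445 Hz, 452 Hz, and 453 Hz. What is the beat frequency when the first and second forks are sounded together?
7 Hz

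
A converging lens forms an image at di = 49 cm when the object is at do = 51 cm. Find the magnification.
M = −di/do = -0.9608 (inverted image)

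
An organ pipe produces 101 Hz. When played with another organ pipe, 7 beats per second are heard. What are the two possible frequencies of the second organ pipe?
f₂ = 101 ± 7 Hz → 108 Hz or 94 Hz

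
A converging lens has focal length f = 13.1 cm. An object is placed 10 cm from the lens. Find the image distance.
1/di = 1/f − 1/do → di = -42.26 cm (virtual image)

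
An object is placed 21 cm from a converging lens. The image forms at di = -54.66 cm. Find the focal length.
1/f = 1/do + 1/di → f = 34.1 cm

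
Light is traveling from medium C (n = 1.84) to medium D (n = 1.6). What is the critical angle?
θc = arcsin(n₂/n₁) = 60.41°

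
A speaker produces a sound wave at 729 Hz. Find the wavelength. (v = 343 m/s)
λ = v/f = 0.4705 m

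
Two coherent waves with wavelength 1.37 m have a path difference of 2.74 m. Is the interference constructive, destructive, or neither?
constructive — path difference = 2λ, a whole number of wavelengths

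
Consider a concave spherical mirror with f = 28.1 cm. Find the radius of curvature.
R = 2|f| = 56.2 cm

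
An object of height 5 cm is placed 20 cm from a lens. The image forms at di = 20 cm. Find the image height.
hi = (-di/do) × ho = -5 cm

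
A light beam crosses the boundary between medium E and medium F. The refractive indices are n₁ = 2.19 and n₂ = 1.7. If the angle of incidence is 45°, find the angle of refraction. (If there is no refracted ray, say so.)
sin θ₂ = (n₁/n₂)·sin θ₁ = 0.9109 → θ₂ = 65.63°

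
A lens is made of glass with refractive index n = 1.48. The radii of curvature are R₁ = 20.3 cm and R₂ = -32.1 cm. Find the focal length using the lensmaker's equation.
1/f = (n − 1)(1/R₁ − 1/R₂) → f = 25.91 cm (converging lens)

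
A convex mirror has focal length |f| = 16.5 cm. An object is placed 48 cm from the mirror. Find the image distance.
f = −16.5 cm (convex); 1/di = 1/f − 1/do → di = -12.28 cm (virtual image, behind mirror)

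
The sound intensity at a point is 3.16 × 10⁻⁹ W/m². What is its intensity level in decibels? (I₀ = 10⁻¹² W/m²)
β = 10·log₁₀(I/I₀) = 35 dB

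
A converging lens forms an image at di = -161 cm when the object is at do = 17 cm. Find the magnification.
M = −di/do = 9.471 (upright image)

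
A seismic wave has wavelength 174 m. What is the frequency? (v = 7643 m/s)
f = v/λ = 43.93 Hz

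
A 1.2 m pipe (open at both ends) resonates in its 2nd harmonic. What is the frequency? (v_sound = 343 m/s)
fₙ = nv/(2L) = 285.8 Hz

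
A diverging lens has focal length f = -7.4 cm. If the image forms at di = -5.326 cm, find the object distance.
1/do = 1/f − 1/di → do = 19 cm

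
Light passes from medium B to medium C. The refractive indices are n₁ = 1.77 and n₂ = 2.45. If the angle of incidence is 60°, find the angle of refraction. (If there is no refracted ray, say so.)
sin θ₂ = (n₁/n₂)·sin θ₁ = 0.6257 → θ₂ = 38.73°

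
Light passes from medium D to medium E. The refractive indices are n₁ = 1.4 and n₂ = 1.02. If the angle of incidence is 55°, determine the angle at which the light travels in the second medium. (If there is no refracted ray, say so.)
sin θ₂ = (n₁/n₂)·sin θ₁ = 1.124 > 1, so there is no refracted ray — the light undergoes total internal reflection.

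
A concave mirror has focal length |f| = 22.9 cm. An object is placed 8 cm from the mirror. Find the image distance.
f = +22.9 cm (concave); 1/di = 1/f − 1/do → di = -12.3 cm (virtual image, behind mirror)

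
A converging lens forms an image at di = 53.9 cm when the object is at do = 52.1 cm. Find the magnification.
M = −di/do = -1.035 (inverted image)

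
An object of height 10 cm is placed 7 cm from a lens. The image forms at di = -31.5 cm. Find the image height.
hi = (-di/do) × ho = 45 cm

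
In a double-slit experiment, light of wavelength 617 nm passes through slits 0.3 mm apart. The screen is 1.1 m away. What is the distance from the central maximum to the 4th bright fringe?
y = mλL/d = 9.049 mm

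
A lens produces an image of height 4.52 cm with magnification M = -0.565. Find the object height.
ho = |hi|/|M| = 8 cm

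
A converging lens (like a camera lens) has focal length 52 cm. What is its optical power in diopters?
P = 1/f = 1.923 D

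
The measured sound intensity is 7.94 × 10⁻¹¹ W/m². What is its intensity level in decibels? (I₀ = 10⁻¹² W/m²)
β = 10·log₁₀(I/I₀) = 19 dB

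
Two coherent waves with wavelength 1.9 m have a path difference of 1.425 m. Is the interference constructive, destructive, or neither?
neither (partial) — path difference = 0.75λ, neither a whole number of wavelengths nor an odd multiple of λ/2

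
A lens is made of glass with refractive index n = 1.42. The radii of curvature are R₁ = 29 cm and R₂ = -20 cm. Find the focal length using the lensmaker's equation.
1/f = (n − 1)(1/R₁ − 1/R₂) → f = 28.18 cm (converging lens)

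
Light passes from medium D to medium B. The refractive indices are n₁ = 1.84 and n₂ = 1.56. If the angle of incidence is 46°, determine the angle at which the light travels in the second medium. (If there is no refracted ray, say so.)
sin θ₂ = (n₁/n₂)·sin θ₁ = 0.8485 → θ₂ = 58.04°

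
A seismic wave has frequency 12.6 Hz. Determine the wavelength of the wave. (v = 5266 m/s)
λ = v/f = 417.9 m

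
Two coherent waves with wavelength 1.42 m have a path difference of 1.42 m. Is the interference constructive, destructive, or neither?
constructive — path difference = 1λ, a whole number of wavelengths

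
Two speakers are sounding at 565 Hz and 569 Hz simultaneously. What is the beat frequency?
4 Hz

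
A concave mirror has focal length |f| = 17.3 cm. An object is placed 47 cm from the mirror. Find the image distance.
f = +17.3 cm (concave); 1/di = 1/f − 1/do → di = 27.38 cm (real image, in front of mirror)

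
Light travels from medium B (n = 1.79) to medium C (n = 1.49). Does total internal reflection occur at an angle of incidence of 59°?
θc = arcsin(n₂/n₁) = 56.35°; 59° > θc, so yes — total internal reflection.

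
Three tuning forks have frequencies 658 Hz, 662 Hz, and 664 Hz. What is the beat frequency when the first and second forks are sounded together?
4 Hz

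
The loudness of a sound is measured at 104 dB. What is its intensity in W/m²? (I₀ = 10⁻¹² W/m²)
I = I₀·10^(β/10) = 2.51 × 10⁻² W/m²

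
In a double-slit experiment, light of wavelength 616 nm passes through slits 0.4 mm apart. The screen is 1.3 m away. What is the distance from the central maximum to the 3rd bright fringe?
y = mλL/d = 6.006 mm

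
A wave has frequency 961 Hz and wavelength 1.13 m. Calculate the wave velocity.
v = fλ = 1086 m/s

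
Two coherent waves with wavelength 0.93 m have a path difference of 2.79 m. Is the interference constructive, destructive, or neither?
constructive — path difference = 3λ, a whole number of wavelengths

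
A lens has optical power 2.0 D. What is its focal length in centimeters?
f = 1/P = 50 cm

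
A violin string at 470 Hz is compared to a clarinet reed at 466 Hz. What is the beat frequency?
4 Hz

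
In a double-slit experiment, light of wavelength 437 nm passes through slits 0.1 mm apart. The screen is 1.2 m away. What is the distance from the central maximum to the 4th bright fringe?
y = mλL/d = 20.98 mm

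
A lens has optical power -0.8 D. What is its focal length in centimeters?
f = 1/P = -125 cm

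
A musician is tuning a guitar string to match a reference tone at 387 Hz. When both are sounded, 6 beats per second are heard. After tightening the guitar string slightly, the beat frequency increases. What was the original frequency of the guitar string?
393 Hz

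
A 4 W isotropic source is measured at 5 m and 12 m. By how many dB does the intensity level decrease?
Δβ = 20·log₁₀(r₂/r₁) = 7.604 dB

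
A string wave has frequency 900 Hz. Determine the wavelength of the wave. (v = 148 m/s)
λ = v/f = 0.1644 m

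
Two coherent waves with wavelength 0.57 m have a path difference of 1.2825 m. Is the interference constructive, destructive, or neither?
neither (partial) — path difference = 2.25λ, neither a whole number of wavelengths nor an odd multiple of λ/2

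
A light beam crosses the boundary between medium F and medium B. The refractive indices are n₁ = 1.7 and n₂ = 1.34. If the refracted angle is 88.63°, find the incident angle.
sin θ₁ = (n₂/n₁)·sin θ₂ → θ₁ = 52°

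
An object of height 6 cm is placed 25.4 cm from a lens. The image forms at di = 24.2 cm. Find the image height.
hi = (-di/do) × ho = -5.717 cm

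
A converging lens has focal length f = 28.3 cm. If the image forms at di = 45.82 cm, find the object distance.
1/do = 1/f − 1/di → do = 74.01 cm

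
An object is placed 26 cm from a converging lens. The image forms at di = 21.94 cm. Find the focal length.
1/f = 1/do + 1/di → f = 11.9 cm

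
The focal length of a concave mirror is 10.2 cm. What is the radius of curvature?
R = 2|f| = 20.4 cm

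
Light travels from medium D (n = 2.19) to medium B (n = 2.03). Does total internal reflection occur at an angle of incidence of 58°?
θc = arcsin(n₂/n₁) = 67.96°; 58° < θc, so no — the ray refracts.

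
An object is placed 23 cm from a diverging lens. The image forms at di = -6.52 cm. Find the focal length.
1/f = 1/do + 1/di → f = -9.1 cm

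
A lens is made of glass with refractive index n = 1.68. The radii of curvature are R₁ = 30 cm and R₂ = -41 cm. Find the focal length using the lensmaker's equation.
1/f = (n − 1)(1/R₁ − 1/R₂) → f = 25.48 cm (converging lens)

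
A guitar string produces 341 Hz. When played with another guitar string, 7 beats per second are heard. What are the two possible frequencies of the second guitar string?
f₂ = 341 ± 7 Hz → 348 Hz or 334 Hz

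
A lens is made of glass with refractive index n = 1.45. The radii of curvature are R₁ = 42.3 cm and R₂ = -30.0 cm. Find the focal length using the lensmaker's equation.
1/f = (n − 1)(1/R₁ − 1/R₂) → f = 39 cm (converging lens)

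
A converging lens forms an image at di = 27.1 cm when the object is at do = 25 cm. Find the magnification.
M = −di/do = -1.084 (inverted image)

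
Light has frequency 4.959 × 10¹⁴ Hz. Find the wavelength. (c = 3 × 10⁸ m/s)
λ = c/f = 605 nm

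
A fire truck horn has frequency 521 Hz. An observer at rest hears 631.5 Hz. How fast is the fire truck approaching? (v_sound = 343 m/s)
v_s = v·(1 − f/f_obs) = 60.02 m/s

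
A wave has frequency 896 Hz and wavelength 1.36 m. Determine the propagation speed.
v = fλ = 1219 m/s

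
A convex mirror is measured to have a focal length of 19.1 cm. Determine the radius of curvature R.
R = 2|f| = 38.2 cm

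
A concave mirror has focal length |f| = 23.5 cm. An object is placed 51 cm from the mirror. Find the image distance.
f = +23.5 cm (concave); 1/di = 1/f − 1/do → di = 43.58 cm (real image, in front of mirror)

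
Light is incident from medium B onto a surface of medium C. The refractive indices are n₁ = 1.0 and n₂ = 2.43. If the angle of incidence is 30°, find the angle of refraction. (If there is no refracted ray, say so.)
sin θ₂ = (n₁/n₂)·sin θ₁ = 0.2058 → θ₂ = 11.87°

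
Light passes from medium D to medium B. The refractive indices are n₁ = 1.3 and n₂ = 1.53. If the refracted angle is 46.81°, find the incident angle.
sin θ₁ = (n₂/n₁)·sin θ₂ → θ₁ = 59.1°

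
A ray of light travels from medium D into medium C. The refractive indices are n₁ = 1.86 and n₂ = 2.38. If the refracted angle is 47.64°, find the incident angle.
sin θ₁ = (n₂/n₁)·sin θ₂ → θ₁ = 71°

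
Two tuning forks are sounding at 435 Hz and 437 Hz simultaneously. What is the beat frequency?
2 Hz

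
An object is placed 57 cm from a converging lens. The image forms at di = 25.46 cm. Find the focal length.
1/f = 1/do + 1/di → f = 17.6 cm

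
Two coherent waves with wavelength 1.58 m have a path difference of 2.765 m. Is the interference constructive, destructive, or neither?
neither (partial) — path difference = 1.75λ, neither a whole number of wavelengths nor an odd multiple of λ/2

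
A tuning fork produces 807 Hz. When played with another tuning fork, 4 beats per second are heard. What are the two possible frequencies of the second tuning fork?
f₂ = 807 ± 4 Hz → 811 Hz or 803 Hz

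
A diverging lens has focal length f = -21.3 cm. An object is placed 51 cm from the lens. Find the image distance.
1/di = 1/f − 1/do → di = -15.02 cm (virtual image)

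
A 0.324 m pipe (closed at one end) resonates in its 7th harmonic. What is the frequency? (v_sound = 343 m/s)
fₙ = nv/(4L) = 1853 Hz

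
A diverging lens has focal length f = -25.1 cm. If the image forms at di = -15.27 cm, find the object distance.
1/do = 1/f − 1/di → do = 38.99 cm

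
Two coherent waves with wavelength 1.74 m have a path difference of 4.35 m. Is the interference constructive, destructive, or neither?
destructive — path difference = 2.5λ, an odd multiple of λ/2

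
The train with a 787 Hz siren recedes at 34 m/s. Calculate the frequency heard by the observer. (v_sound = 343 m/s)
f_obs = f·v/(v + v_s) = 716 Hz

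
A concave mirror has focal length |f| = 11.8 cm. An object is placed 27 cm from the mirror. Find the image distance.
f = +11.8 cm (concave); 1/di = 1/f − 1/do → di = 20.96 cm (real image, in front of mirror)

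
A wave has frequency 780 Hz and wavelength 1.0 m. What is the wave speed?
v = fλ = 780 m/s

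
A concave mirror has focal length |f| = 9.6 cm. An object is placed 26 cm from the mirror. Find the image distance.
f = +9.6 cm (concave); 1/di = 1/f − 1/do → di = 15.22 cm (real image, in front of mirror)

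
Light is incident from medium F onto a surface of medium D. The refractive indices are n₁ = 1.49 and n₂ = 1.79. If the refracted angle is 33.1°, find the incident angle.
sin θ₁ = (n₂/n₁)·sin θ₂ → θ₁ = 41°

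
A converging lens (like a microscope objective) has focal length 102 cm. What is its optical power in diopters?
P = 1/f = 0.9804 D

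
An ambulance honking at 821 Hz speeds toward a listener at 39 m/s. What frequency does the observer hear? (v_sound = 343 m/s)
f_obs = f·v/(v − v_s) = 926.3 Hz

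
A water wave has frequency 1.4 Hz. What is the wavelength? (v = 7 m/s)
λ = v/f = 5 m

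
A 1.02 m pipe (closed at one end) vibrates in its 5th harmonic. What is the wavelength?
λₙ = 4L/n = 0.816 m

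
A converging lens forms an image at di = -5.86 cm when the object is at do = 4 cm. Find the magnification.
M = −di/do = 1.465 (upright image)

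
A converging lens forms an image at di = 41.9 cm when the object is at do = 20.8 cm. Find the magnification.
M = −di/do = -2.014 (inverted image)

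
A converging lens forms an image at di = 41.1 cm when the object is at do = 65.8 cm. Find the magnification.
M = −di/do = -0.6246 (inverted image)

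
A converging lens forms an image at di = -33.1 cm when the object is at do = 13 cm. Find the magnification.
M = −di/do = 2.546 (upright image)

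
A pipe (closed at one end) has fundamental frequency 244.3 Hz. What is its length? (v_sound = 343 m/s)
L = v/(4f₁) = 0.351 m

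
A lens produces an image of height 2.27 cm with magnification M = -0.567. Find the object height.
ho = |hi|/|M| = 4.004 cm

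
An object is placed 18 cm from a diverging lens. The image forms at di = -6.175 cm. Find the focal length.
1/f = 1/do + 1/di → f = -9.4 cm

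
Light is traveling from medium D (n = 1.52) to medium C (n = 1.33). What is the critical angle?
θc = arcsin(n₂/n₁) = 61.04°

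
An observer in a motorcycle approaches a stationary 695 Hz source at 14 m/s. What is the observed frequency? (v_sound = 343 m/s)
f_obs = f·(v + v_o)/v = 723.4 Hz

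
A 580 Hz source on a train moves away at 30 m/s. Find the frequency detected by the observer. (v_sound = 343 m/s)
f_obs = f·v/(v + v_s) = 533.4 Hz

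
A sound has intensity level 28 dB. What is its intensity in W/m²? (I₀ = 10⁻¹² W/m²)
I = I₀·10^(β/10) = 6.31 × 10⁻¹⁰ W/m²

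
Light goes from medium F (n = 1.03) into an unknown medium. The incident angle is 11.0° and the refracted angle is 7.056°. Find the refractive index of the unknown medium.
n₂ = n₁·sin θ₁ / sin θ₂ = 1.6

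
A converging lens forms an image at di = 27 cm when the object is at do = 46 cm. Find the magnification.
M = −di/do = -0.587 (inverted image)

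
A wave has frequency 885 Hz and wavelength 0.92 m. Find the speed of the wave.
v = fλ = 814.2 m/s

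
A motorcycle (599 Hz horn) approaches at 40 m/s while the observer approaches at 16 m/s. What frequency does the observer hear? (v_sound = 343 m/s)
f_obs = f·(v + v_o)/(v − v_s) = 709.7 Hz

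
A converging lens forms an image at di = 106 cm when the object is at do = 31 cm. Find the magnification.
M = −di/do = -3.419 (inverted image)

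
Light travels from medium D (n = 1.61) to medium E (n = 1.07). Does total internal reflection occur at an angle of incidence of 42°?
θc = arcsin(n₂/n₁) = 41.65°; 42° > θc, so yes — total internal reflection.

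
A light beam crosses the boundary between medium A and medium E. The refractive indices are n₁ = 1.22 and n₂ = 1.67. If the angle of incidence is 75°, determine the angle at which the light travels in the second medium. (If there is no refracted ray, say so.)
sin θ₂ = (n₁/n₂)·sin θ₁ = 0.7056 → θ₂ = 44.88°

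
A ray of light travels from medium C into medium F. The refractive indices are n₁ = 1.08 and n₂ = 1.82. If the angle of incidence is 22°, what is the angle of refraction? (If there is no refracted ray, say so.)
sin θ₂ = (n₁/n₂)·sin θ₁ = 0.2223 → θ₂ = 12.84°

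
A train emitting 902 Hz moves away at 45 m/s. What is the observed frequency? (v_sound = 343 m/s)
f_obs = f·v/(v + v_s) = 797.4 Hz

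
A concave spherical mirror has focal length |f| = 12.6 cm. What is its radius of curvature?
R = 2|f| = 25.2 cm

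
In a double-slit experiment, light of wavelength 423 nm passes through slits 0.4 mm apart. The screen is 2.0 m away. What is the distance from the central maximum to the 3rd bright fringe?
y = mλL/d = 6.345 mm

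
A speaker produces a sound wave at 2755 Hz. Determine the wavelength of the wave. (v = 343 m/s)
λ = v/f = 0.1245 m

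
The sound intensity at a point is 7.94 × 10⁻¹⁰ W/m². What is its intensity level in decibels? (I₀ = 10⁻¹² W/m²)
β = 10·log₁₀(I/I₀) = 29 dB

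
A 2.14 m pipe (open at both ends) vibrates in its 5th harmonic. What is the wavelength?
λₙ = 2L/n = 0.856 m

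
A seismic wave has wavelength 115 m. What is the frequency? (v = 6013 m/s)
f = v/λ = 52.29 Hz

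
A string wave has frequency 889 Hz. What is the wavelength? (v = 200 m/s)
λ = v/f = 0.225 m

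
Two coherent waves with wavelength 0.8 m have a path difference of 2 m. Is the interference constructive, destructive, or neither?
destructive — path difference = 2.5λ, an odd multiple of λ/2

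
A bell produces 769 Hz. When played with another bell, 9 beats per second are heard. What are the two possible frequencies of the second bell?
f₂ = 769 ± 9 Hz → 778 Hz or 760 Hz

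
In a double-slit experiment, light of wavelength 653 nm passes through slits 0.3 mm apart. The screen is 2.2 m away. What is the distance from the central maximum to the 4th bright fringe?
y = mλL/d = 19.15 mm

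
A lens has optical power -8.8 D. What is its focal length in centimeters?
f = 1/P = -11.36 cm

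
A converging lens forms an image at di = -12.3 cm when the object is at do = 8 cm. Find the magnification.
M = −di/do = 1.538 (upright image)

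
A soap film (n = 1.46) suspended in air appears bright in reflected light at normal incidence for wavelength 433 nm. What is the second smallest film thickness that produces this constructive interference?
2nt = (m − ½)λ with m = 2 → t = (m − ½)λ/(2n) = 222.4 nm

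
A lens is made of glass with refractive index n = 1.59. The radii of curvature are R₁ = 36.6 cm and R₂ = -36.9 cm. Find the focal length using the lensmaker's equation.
1/f = (n − 1)(1/R₁ − 1/R₂) → f = 31.14 cm (converging lens)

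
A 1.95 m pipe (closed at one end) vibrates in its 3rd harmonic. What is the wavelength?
λₙ = 4L/n = 2.6 m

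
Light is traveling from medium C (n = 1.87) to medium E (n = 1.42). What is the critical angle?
θc = arcsin(n₂/n₁) = 49.41°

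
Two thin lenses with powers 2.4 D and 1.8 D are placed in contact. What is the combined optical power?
P_total = P₁ + P₂ = 4.2 D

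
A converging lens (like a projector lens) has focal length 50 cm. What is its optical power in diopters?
P = 1/f = 2 D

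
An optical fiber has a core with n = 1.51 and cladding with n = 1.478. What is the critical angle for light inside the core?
θc = arcsin(n_cladding/n_core) = 78.18°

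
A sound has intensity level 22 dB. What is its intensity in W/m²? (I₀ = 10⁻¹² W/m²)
I = I₀·10^(β/10) = 1.58 × 10⁻¹⁰ W/m²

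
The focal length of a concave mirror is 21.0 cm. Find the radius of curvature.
R = 2|f| = 42 cm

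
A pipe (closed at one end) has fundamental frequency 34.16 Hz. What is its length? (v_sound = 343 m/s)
L = v/(4f₁) = 2.51 m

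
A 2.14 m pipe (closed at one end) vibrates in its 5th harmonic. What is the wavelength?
λₙ = 4L/n = 1.712 m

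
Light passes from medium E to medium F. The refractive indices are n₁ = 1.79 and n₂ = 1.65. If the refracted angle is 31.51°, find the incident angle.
sin θ₁ = (n₂/n₁)·sin θ₂ → θ₁ = 28.8°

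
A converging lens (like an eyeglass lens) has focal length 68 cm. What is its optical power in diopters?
P = 1/f = 1.471 D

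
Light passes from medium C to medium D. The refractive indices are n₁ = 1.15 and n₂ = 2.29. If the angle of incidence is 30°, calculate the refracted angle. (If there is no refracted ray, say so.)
sin θ₂ = (n₁/n₂)·sin θ₁ = 0.2511 → θ₂ = 14.54°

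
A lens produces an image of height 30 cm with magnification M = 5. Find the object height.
ho = |hi|/|M| = 6 cm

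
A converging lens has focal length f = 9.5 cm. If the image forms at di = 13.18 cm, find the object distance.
1/do = 1/f − 1/di → do = 34.02 cm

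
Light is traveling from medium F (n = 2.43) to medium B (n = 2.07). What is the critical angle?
θc = arcsin(n₂/n₁) = 58.41°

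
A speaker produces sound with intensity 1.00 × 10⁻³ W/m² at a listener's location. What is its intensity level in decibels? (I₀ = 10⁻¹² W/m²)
β = 10·log₁₀(I/I₀) = 90 dB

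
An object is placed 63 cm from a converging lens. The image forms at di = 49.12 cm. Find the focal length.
1/f = 1/do + 1/di → f = 27.6 cm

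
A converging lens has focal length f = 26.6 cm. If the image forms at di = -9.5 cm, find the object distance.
1/do = 1/f − 1/di → do = 7 cm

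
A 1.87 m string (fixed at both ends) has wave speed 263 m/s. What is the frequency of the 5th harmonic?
fₙ = nv/(2L) = 351.6 Hz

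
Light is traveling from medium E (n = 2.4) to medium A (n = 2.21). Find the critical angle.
θc = arcsin(n₂/n₁) = 67.05°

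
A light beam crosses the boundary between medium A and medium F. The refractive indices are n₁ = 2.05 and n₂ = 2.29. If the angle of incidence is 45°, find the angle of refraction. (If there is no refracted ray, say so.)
sin θ₂ = (n₁/n₂)·sin θ₁ = 0.633 → θ₂ = 39.27°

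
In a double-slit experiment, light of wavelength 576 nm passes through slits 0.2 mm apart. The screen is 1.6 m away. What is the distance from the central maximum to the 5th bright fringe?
y = mλL/d = 23.04 mm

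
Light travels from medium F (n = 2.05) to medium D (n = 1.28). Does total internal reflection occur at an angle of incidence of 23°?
θc = arcsin(n₂/n₁) = 38.64°; 23° < θc, so no — the ray refracts.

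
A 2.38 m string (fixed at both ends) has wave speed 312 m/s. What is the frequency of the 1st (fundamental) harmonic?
fₙ = nv/(2L) = 65.55 Hz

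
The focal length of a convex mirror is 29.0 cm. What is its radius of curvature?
R = 2|f| = 58 cm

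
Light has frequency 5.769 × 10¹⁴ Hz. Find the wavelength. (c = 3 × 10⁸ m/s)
λ = c/f = 520 nm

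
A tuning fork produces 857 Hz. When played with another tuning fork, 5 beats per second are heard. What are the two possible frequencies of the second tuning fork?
f₂ = 857 ± 5 Hz → 862 Hz or 852 Hz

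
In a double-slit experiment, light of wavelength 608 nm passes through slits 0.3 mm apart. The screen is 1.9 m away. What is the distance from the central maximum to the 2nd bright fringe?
y = mλL/d = 7.701 mm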